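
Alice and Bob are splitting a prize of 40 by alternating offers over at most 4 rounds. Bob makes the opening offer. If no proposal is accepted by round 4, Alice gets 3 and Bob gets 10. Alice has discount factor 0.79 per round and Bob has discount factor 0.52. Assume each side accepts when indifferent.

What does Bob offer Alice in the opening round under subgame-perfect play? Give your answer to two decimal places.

Round 4 (Alice proposes): Bob gets 10 if talks fail, so Alice offers 10 and keeps 30.
Round 3 (Bob proposes): Alice can get 30 next round, worth 0.79 × 30 = 23.7 now, so Bob offers 23.7, keeping 16.3.
Round 2 (Alice proposes): Bob can get 16.3 next round, worth 0.52 × 16.3 = 8.476 now, so Alice offers 8.476, keeping 31.524.
Round 1 (Bob proposes): Alice can get 31.524 next round, worth 0.79 × 31.524 = 24.90396 now, so Bob offers 24.90396, keeping 15.09604.

24.90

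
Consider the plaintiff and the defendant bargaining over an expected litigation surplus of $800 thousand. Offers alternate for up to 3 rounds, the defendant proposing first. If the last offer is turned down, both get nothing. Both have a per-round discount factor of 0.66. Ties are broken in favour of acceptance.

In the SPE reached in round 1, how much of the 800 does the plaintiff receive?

179.52

Round 3 (the defendant proposes): the plaintiff will accept anything ≥ 0, so the defendant offers 0 and keeps 800.
Round 2 (the plaintiff proposes): the defendant can get 800 next round, worth 0.66 × 800 = 528 now; the plaintiff offers that and keeps 272.
Round 1 (the defendant proposes): the plaintiff can get 272 next round, worth 0.66 × 272 = 179.52 now; the defendant offers that and keeps 620.48.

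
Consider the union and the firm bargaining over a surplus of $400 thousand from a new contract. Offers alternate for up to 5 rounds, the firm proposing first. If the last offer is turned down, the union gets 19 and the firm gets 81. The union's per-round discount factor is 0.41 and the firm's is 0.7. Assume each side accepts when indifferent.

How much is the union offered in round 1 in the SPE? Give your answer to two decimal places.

64.89

Round 5 (the firm proposes): the union gets 19 if talks fail, so the firm offers 19 and keeps 381.
Round 4 (the union proposes): the firm can get 381 next round, worth 0.7 × 381 = 266.7 now; the union offers that and keeps 133.3.
Round 3 (the firm proposes): the union can get 133.3 next round, worth 0.41 × 133.3 = 54.653 now. The firm offers 54.653 and keeps 400 − 54.653 = 345.347.
Round 2 (the union proposes): the firm can get 345.347 next round, worth 0.7 × 345.347 = 241.7429 now; the union offers that and keeps 158.2571.
Round 1 (the firm proposes): the union can get 158.2571 next round, worth 0.41 × 158.2571 = 64.885411 now. The firm offers 64.885411 and keeps 400 − 64.885411 = 335.114589.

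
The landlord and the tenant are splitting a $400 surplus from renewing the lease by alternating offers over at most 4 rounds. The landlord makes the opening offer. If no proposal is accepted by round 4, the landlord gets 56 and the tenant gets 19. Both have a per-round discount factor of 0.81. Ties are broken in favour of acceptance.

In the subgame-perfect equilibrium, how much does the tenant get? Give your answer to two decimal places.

244.38

Work backward from the last round.
Round 4 (the tenant proposes): the landlord gets 56 if talks fail, so the tenant offers 56 and keeps 344.
Round 3 (the landlord proposes): the tenant can get 344 next round, worth 0.81 × 344 = 278.64 now, so the landlord offers 278.64, keeping 121.36.
Round 2 (the tenant proposes): the landlord can get 121.36 next round, worth 0.81 × 121.36 = 98.3016 now, so the tenant offers 98.3016, keeping 301.6984.
Round 1 (the landlord proposes): the tenant can get 301.6984 next round, worth 0.81 × 301.6984 = 244.375704 now. The landlord offers 244.375704 and keeps 400 − 244.375704 = 155.624296.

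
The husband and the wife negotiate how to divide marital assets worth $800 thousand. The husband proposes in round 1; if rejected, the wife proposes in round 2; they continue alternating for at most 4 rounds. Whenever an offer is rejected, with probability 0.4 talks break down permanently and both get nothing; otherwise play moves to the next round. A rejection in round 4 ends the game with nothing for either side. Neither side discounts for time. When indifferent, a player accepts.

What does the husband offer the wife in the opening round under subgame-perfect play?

By backward induction:
Round 4 (the wife proposes): rejection yields 0 for the husband; the wife offers 0 and keeps 800.
Round 3 (the husband proposes): rejecting gives the wife an expected 0.6 × 800 = 480, so the husband offers 480, keeping 320.
Round 2 (the wife proposes): rejecting gives the husband an expected 0.6 × 320 = 192. The wife offers 192 and keeps 800 − 192 = 608.
Round 1 (the husband proposes): rejecting gives the wife an expected 0.6 × 608 = 364.8; the husband offers that and keeps 435.2.

364.8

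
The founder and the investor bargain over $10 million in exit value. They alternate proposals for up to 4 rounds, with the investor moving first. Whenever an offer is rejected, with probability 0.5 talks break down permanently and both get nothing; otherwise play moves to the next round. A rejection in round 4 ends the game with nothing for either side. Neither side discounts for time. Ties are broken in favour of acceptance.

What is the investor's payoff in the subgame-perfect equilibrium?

6.25

Round 4 (the founder proposes): the investor will accept anything ≥ 0, so the founder offers 0 and keeps 10.
Round 3 (the investor proposes): rejecting gives the founder an expected 0.5 × 10 = 5. The investor offers 5 and keeps 10 − 5 = 5.
Round 2 (the founder proposes): rejecting gives the investor an expected 0.5 × 5 = 2.5, so the founder offers 2.5, keeping 7.5.
Round 1 (the investor proposes): rejecting gives the founder an expected 0.5 × 7.5 = 3.75, so the investor offers 3.75, keeping 6.25.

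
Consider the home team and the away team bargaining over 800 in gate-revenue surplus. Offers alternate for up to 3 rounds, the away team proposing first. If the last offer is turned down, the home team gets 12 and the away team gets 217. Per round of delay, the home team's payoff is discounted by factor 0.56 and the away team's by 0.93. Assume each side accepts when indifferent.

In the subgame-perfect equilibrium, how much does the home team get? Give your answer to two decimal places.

37.61

Round 3 (the away team proposes): the home team gets 12 if talks fail, so the away team offers 12 and keeps 788.
Round 2 (the home team proposes): the away team can get 788 next round, worth 0.93 × 788 = 732.84 now; the home team offers that and keeps 67.16.
Round 1 (the away team proposes): the home team can get 67.16 next round, worth 0.56 × 67.16 = 37.6096 now; the away team offers that and keeps 762.3904.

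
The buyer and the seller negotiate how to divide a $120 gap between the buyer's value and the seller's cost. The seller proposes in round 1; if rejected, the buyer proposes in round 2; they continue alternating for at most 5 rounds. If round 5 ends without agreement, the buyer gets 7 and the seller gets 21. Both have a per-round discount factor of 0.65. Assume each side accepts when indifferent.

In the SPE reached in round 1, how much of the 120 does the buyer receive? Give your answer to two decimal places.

Round 5 (the seller proposes): the buyer gets 7 if talks fail, so the seller offers 7 and keeps 113.
Round 4 (the buyer proposes): the seller can get 113 next round, worth 0.65 × 113 = 73.45 now; the buyer offers that and keeps 46.55.
Round 3 (the seller proposes): the buyer can get 46.55 next round, worth 0.65 × 46.55 = 30.2575 now; the seller offers that and keeps 89.7425.
Round 2 (the buyer proposes): the seller can get 89.7425 next round, worth 0.65 × 89.7425 = 58.332625 now. The buyer offers 58.332625 and keeps 120 − 58.332625 = 61.667375.
Round 1 (the seller proposes): the buyer can get 61.667375 next round, worth 0.65 × 61.667375 = 40.08379375 now, so the seller offers 40.08379375, keeping 79.91620625.

40.08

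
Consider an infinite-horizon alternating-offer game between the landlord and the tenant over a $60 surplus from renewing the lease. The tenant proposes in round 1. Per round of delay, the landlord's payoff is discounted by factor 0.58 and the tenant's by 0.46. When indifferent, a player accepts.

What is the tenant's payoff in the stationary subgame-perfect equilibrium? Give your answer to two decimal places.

34.37

Let x be the tenant's share when the tenant proposes and y be the landlord's share when the landlord proposes.
The landlord accepts iff offered ≥ 0.58·y, so x = 60 − 0.58y. Symmetrically y = 60 − 0.46x.
Substituting: x = 60 − 0.58(60 − 0.46x), giving x(1 − 0.46·0.58) = 60(1 − 0.58).
So x = 60 × 0.42 / 0.7332 ≈ 34.3699, and the landlord receives 60 − x ≈ 25.6301.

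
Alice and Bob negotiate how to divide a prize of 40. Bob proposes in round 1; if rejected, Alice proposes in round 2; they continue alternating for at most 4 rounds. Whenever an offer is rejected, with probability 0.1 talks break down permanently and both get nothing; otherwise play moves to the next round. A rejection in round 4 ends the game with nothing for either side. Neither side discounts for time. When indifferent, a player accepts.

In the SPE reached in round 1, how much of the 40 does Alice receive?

By backward induction:
Round 4 (Alice proposes): rejection yields 0 for Bob; Alice offers 0 and keeps 40.
Round 3 (Bob proposes): rejecting gives Alice an expected 0.9 × 40 = 36; Bob offers that and keeps 4.
Round 2 (Alice proposes): rejecting gives Bob an expected 0.9 × 4 = 3.6, so Alice offers 3.6, keeping 36.4.
Round 1 (Bob proposes): rejecting gives Alice an expected 0.9 × 36.4 = 32.76. Bob offers 32.76 and keeps 40 − 32.76 = 7.24.

32.76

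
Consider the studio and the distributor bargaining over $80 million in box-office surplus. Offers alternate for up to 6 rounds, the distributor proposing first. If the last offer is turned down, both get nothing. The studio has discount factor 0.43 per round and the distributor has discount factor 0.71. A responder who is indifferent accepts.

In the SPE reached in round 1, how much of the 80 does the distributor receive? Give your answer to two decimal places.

Round 6 (the studio proposes): rejection yields 0 for the distributor; the studio offers 0 and keeps 80.
Round 5 (the distributor proposes): the studio can get 80 next round, worth 0.43 × 80 = 34.4 now, so the distributor offers 34.4, keeping 45.6.
Round 4 (the studio proposes): the distributor can get 45.6 next round, worth 0.71 × 45.6 = 32.376 now; the studio offers that and keeps 47.624.
Round 3 (the distributor proposes): the studio can get 47.624 next round, worth 0.43 × 47.624 = 20.47832 now, so the distributor offers 20.47832, keeping 59.52168.
Round 2 (the studio proposes): the distributor can get 59.52168 next round, worth 0.71 × 59.52168 = 42.2603928 now. The studio offers 42.2603928 and keeps 80 − 42.2603928 = 37.7396072.
Round 1 (the distributor proposes): the studio can get 37.7396072 next round, worth 0.43 × 37.7396072 = 16.228031096 now. The distributor offers 16.228031096 and keeps 80 − 16.228031096 = 63.771968904.

63.77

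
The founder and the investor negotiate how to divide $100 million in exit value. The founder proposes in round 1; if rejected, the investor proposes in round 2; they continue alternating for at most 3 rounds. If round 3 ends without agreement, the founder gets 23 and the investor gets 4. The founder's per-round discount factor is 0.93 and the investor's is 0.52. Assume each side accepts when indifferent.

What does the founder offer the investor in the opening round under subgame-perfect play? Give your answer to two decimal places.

Round 3 (the founder proposes): the investor gets 4 if talks fail, so the founder offers 4 and keeps 96.
Round 2 (the investor proposes): the founder can get 96 next round, worth 0.93 × 96 = 89.28 now, so the investor offers 89.28, keeping 10.72.
Round 1 (the founder proposes): the investor can get 10.72 next round, worth 0.52 × 10.72 = 5.5744 now, so the founder offers 5.5744, keeping 94.4256.

5.57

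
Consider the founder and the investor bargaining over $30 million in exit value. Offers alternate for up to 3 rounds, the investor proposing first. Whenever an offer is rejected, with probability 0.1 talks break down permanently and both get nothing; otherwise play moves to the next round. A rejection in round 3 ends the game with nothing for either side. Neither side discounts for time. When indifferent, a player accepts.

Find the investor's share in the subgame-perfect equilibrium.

By backward induction:
Round 3 (the investor proposes): rejection yields 0 for the founder; the investor offers 0 and keeps 30.
Round 2 (the founder proposes): rejecting gives the investor an expected 0.9 × 30 = 27, so the founder offers 27, keeping 3.
Round 1 (the investor proposes): rejecting gives the founder an expected 0.9 × 3 = 2.7. The investor offers 2.7 and keeps 30 − 2.7 = 27.3.

27.3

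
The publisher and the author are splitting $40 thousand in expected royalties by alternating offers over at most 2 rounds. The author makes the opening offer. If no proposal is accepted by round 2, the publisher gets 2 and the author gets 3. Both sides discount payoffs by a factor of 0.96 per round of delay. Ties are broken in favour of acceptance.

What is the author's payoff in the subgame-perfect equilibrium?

Round 2 (the publisher proposes): the author gets 3 if talks fail, so the publisher offers 3 and keeps 37.
Round 1 (the author proposes): the publisher can get 37 next round, worth 0.96 × 37 = 35.52 now, so the author offers 35.52, keeping 4.48.

4.48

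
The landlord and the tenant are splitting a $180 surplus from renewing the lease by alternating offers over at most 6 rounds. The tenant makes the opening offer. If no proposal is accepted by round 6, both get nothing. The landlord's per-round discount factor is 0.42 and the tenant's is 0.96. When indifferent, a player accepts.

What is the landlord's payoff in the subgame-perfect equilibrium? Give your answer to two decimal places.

16.53

By backward induction:
Round 6 (the landlord proposes): the tenant will accept anything ≥ 0, so the landlord offers 0 and keeps 180.
Round 5 (the tenant proposes): the landlord can get 180 next round, worth 0.42 × 180 = 75.6 now. The tenant offers 75.6 and keeps 180 − 75.6 = 104.4.
Round 4 (the landlord proposes): the tenant can get 104.4 next round, worth 0.96 × 104.4 = 100.224 now. The landlord offers 100.224 and keeps 180 − 100.224 = 79.776.
Round 3 (the tenant proposes): the landlord can get 79.776 next round, worth 0.42 × 79.776 = 33.50592 now, so the tenant offers 33.50592, keeping 146.49408.
Round 2 (the landlord proposes): the tenant can get 146.49408 next round, worth 0.96 × 146.49408 = 140.6343168 now, so the landlord offers 140.6343168, keeping 39.3656832.
Round 1 (the tenant proposes): the landlord can get 39.3656832 next round, worth 0.42 × 39.3656832 = 16.533586944 now. The tenant offers 16.533586944 and keeps 180 − 16.533586944 = 163.466413056.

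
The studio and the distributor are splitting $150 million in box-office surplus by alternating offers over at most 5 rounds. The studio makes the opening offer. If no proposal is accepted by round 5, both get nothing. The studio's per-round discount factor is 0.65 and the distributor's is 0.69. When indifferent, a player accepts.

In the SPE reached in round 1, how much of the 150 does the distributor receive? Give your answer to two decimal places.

52.47

Round 5 (the studio proposes): the distributor will accept anything ≥ 0, so the studio offers 0 and keeps 150.
Round 4 (the distributor proposes): the studio can get 150 next round, worth 0.65 × 150 = 97.5 now. The distributor offers 97.5 and keeps 150 − 97.5 = 52.5.
Round 3 (the studio proposes): the distributor can get 52.5 next round, worth 0.69 × 52.5 = 36.225 now; the studio offers that and keeps 113.775.
Round 2 (the distributor proposes): the studio can get 113.775 next round, worth 0.65 × 113.775 = 73.95375 now. The distributor offers 73.95375 and keeps 150 − 73.95375 = 76.04625.
Round 1 (the studio proposes): the distributor can get 76.04625 next round, worth 0.69 × 76.04625 = 52.4719125 now. The studio offers 52.4719125 and keeps 150 − 52.4719125 = 97.5280875.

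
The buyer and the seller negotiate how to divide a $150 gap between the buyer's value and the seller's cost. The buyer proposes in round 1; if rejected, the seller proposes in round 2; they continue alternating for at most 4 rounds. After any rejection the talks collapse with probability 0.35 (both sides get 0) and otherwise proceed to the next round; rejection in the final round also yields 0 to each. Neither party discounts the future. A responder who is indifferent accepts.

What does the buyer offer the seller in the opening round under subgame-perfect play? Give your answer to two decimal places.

75.32

By backward induction:
Round 4 (the seller proposes): rejection yields 0 for the buyer; the seller offers 0 and keeps 150.
Round 3 (the buyer proposes): rejecting gives the seller an expected 0.65 × 150 = 97.5, so the buyer offers 97.5, keeping 52.5.
Round 2 (the seller proposes): rejecting gives the buyer an expected 0.65 × 52.5 = 34.125. The seller offers 34.125 and keeps 150 − 34.125 = 115.875.
Round 1 (the buyer proposes): rejecting gives the seller an expected 0.65 × 115.875 = 75.31875; the buyer offers that and keeps 74.68125.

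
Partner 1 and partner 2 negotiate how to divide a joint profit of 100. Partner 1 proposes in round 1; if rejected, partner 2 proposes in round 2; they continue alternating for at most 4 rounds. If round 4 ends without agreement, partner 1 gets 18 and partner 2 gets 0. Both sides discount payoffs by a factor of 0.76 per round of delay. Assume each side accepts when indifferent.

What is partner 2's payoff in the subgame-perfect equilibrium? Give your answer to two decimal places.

Work backward from the last round.
Round 4 (partner 2 proposes): partner 1 gets 18 if talks fail, so partner 2 offers 18 and keeps 82.
Round 3 (partner 1 proposes): partner 2 can get 82 next round, worth 0.76 × 82 = 62.32 now. Partner 1 offers 62.32 and keeps 100 − 62.32 = 37.68.
Round 2 (partner 2 proposes): partner 1 can get 37.68 next round, worth 0.76 × 37.68 = 28.6368 now; partner 2 offers that and keeps 71.3632.
Round 1 (partner 1 proposes): partner 2 can get 71.3632 next round, worth 0.76 × 71.3632 = 54.236032 now. Partner 1 offers 54.236032 and keeps 100 − 54.236032 = 45.763968.

54.24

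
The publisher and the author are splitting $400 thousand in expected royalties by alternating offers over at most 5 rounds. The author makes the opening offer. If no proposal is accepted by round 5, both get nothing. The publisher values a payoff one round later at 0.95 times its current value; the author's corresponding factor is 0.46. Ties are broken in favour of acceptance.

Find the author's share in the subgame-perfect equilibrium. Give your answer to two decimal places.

105.13

Round 5 (the author proposes): the publisher will accept anything ≥ 0, so the author offers 0 and keeps 400.
Round 4 (the publisher proposes): the author can get 400 next round, worth 0.46 × 400 = 184 now, so the publisher offers 184, keeping 216.
Round 3 (the author proposes): the publisher can get 216 next round, worth 0.95 × 216 = 205.2 now. The author offers 205.2 and keeps 400 − 205.2 = 194.8.
Round 2 (the publisher proposes): the author can get 194.8 next round, worth 0.46 × 194.8 = 89.608 now; the publisher offers that and keeps 310.392.
Round 1 (the author proposes): the publisher can get 310.392 next round, worth 0.95 × 310.392 = 294.8724 now, so the author offers 294.8724, keeping 105.1276.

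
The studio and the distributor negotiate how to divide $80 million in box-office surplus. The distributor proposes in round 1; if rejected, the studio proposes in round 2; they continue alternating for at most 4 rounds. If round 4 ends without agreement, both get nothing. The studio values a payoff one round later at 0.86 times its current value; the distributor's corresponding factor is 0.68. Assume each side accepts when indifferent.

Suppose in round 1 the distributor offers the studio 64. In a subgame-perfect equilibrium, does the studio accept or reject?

Work out the studio's continuation value if the offer is rejected.
Round 4 (the studio proposes): rejection yields 0 for the distributor; the studio offers 0 and keeps 80.
Round 3 (the distributor proposes): the studio can get 80 next round, worth 0.86 × 80 = 68.8 now, so the distributor offers 68.8, keeping 11.2.
Round 2 (the studio proposes): the distributor can get 11.2 next round, worth 0.68 × 11.2 = 7.616 now, so the studio offers 7.616, keeping 72.384.
So by rejecting in round 1, the studio gets 72.384 next round, worth 0.86 × 72.384 = 62.25024 now.
Offer 64 ≥ 62.25024, so the studio accepts.

Accept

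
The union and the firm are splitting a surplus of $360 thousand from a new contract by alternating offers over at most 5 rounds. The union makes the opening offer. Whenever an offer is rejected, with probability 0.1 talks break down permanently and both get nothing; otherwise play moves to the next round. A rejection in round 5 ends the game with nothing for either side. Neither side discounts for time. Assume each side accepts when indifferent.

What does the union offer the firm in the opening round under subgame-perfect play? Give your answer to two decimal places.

58.64

By backward induction:
Round 5 (the union proposes): rejection yields 0 for the firm; the union offers 0 and keeps 360.
Round 4 (the firm proposes): rejecting gives the union an expected 0.9 × 360 = 324. The firm offers 324 and keeps 360 − 324 = 36.
Round 3 (the union proposes): rejecting gives the firm an expected 0.9 × 36 = 32.4, so the union offers 32.4, keeping 327.6.
Round 2 (the firm proposes): rejecting gives the union an expected 0.9 × 327.6 = 294.84; the firm offers that and keeps 65.16.
Round 1 (the union proposes): rejecting gives the firm an expected 0.9 × 65.16 = 58.644, so the union offers 58.644, keeping 301.356.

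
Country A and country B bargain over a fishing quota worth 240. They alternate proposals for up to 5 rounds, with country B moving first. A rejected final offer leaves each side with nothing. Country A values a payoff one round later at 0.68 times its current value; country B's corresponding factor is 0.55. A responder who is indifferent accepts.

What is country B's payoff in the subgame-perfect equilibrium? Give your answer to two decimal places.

139.09

Work backward from the last round.
Round 5 (country B proposes): country A will accept anything ≥ 0, so country B offers 0 and keeps 240.
Round 4 (country A proposes): country B can get 240 next round, worth 0.55 × 240 = 132 now. Country A offers 132 and keeps 240 − 132 = 108.
Round 3 (country B proposes): country A can get 108 next round, worth 0.68 × 108 = 73.44 now. Country B offers 73.44 and keeps 240 − 73.44 = 166.56.
Round 2 (country A proposes): country B can get 166.56 next round, worth 0.55 × 166.56 = 91.608 now; country A offers that and keeps 148.392.
Round 1 (country B proposes): country A can get 148.392 next round, worth 0.68 × 148.392 = 100.90656 now. Country B offers 100.90656 and keeps 240 − 100.90656 = 139.09344.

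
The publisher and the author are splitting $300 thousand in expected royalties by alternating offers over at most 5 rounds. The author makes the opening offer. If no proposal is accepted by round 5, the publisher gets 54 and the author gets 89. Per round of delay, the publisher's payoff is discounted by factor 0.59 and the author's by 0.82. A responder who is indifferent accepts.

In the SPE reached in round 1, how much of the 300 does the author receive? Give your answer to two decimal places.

By backward induction:
Round 5 (the author proposes): the publisher gets 54 if talks fail, so the author offers 54 and keeps 246.
Round 4 (the publisher proposes): the author can get 246 next round, worth 0.82 × 246 = 201.72 now; the publisher offers that and keeps 98.28.
Round 3 (the author proposes): the publisher can get 98.28 next round, worth 0.59 × 98.28 = 57.9852 now; the author offers that and keeps 242.0148.
Round 2 (the publisher proposes): the author can get 242.0148 next round, worth 0.82 × 242.0148 = 198.452136 now, so the publisher offers 198.452136, keeping 101.547864.
Round 1 (the author proposes): the publisher can get 101.547864 next round, worth 0.59 × 101.547864 = 59.91323976 now, so the author offers 59.91323976, keeping 240.08676024.

240.09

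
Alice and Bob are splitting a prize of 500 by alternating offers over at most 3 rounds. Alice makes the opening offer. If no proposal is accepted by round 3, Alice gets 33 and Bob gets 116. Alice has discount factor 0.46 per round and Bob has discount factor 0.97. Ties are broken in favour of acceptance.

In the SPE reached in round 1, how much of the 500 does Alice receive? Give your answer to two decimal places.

Solve by backward induction from round 3.
Round 3 (Alice proposes): Bob gets 116 if talks fail, so Alice offers 116 and keeps 384.
Round 2 (Bob proposes): Alice can get 384 next round, worth 0.46 × 384 = 176.64 now; Bob offers that and keeps 323.36.
Round 1 (Alice proposes): Bob can get 323.36 next round, worth 0.97 × 323.36 = 313.6592 now. Alice offers 313.6592 and keeps 500 − 313.6592 = 186.3408.

186.34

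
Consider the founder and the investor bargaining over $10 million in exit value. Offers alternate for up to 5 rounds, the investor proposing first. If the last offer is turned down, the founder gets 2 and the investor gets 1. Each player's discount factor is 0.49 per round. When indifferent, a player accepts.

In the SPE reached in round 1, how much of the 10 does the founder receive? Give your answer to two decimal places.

Round 5 (the investor proposes): the founder gets 2 if talks fail, so the investor offers 2 and keeps 8.
Round 4 (the founder proposes): the investor can get 8 next round, worth 0.49 × 8 = 3.92 now. The founder offers 3.92 and keeps 10 − 3.92 = 6.08.
Round 3 (the investor proposes): the founder can get 6.08 next round, worth 0.49 × 6.08 = 2.9792 now, so the investor offers 2.9792, keeping 7.0208.
Round 2 (the founder proposes): the investor can get 7.0208 next round, worth 0.49 × 7.0208 = 3.440192 now; the founder offers that and keeps 6.559808.
Round 1 (the investor proposes): the founder can get 6.559808 next round, worth 0.49 × 6.559808 = 3.21430592 now. The investor offers 3.21430592 and keeps 10 − 3.21430592 = 6.78569408.

3.21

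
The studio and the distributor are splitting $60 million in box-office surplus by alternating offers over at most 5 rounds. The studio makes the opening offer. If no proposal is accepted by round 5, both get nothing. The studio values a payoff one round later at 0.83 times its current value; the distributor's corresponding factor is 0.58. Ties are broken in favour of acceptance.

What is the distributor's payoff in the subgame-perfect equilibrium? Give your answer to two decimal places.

8.76

Round 5 (the studio proposes): rejection yields 0 for the distributor; the studio offers 0 and keeps 60.
Round 4 (the distributor proposes): the studio can get 60 next round, worth 0.83 × 60 = 49.8 now, so the distributor offers 49.8, keeping 10.2.
Round 3 (the studio proposes): the distributor can get 10.2 next round, worth 0.58 × 10.2 = 5.916 now, so the studio offers 5.916, keeping 54.084.
Round 2 (the distributor proposes): the studio can get 54.084 next round, worth 0.83 × 54.084 = 44.88972 now; the distributor offers that and keeps 15.11028.
Round 1 (the studio proposes): the distributor can get 15.11028 next round, worth 0.58 × 15.11028 = 8.7639624 now. The studio offers 8.7639624 and keeps 60 − 8.7639624 = 51.2360376.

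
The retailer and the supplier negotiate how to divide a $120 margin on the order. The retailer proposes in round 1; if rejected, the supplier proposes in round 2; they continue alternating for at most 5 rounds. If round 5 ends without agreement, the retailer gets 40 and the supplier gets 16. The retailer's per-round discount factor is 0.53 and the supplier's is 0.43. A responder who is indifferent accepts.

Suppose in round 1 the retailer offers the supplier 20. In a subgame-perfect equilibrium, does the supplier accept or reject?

Reject

Round 5 (the retailer proposes): the supplier gets 16 if talks fail, so the retailer offers 16 and keeps 104.
Round 4 (the supplier proposes): the retailer can get 104 next round, worth 0.53 × 104 = 55.12 now. The supplier offers 55.12 and keeps 120 − 55.12 = 64.88.
Round 3 (the retailer proposes): the supplier can get 64.88 next round, worth 0.43 × 64.88 = 27.8984 now. The retailer offers 27.8984 and keeps 120 − 27.8984 = 92.1016.
Round 2 (the supplier proposes): the retailer can get 92.1016 next round, worth 0.53 × 92.1016 = 48.813848 now, so the supplier offers 48.813848, keeping 71.186152.
So by rejecting in round 1, the supplier gets 71.186152 next round, worth 0.43 × 71.186152 = 30.61004536 now.
Offer 20 < 30.61004536, so the supplier rejects.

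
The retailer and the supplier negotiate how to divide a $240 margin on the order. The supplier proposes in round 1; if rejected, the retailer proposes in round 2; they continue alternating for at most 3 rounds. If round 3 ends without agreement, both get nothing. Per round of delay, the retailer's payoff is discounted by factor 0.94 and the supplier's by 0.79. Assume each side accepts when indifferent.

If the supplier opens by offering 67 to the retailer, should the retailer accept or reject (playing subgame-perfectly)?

Round 3 (the supplier proposes): the retailer will accept anything ≥ 0, so the supplier offers 0 and keeps 240.
Round 2 (the retailer proposes): the supplier can get 240 next round, worth 0.79 × 240 = 189.6 now; the retailer offers that and keeps 50.4.
So by rejecting in round 1, the retailer gets 50.4 next round, worth 0.94 × 50.4 = 47.376 now.
Offer 67 ≥ 47.376, so the retailer accepts.

Accept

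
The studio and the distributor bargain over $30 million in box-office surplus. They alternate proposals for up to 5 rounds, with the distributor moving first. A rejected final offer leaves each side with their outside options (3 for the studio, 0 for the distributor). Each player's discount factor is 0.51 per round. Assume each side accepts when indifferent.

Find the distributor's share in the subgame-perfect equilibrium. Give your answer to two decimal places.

Round 5 (the distributor proposes): the studio gets 3 if talks fail, so the distributor offers 3 and keeps 27.
Round 4 (the studio proposes): the distributor can get 27 next round, worth 0.51 × 27 = 13.77 now; the studio offers that and keeps 16.23.
Round 3 (the distributor proposes): the studio can get 16.23 next round, worth 0.51 × 16.23 = 8.2773 now, so the distributor offers 8.2773, keeping 21.7227.
Round 2 (the studio proposes): the distributor can get 21.7227 next round, worth 0.51 × 21.7227 = 11.078577 now. The studio offers 11.078577 and keeps 30 − 11.078577 = 18.921423.
Round 1 (the distributor proposes): the studio can get 18.921423 next round, worth 0.51 × 18.921423 = 9.64992573 now. The distributor offers 9.64992573 and keeps 30 − 9.64992573 = 20.35007427.

20.35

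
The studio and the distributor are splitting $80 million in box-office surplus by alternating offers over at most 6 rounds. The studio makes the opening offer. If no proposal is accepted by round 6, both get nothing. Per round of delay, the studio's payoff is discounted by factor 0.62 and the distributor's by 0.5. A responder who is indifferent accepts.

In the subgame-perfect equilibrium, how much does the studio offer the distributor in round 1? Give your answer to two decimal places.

23.76

By backward induction:
Round 6 (the distributor proposes): the studio will accept anything ≥ 0, so the distributor offers 0 and keeps 80.
Round 5 (the studio proposes): the distributor can get 80 next round, worth 0.5 × 80 = 40 now; the studio offers that and keeps 40.
Round 4 (the distributor proposes): the studio can get 40 next round, worth 0.62 × 40 = 24.8 now, so the distributor offers 24.8, keeping 55.2.
Round 3 (the studio proposes): the distributor can get 55.2 next round, worth 0.5 × 55.2 = 27.6 now; the studio offers that and keeps 52.4.
Round 2 (the distributor proposes): the studio can get 52.4 next round, worth 0.62 × 52.4 = 32.488 now. The distributor offers 32.488 and keeps 80 − 32.488 = 47.512.
Round 1 (the studio proposes): the distributor can get 47.512 next round, worth 0.5 × 47.512 = 23.756 now. The studio offers 23.756 and keeps 80 − 23.756 = 56.244.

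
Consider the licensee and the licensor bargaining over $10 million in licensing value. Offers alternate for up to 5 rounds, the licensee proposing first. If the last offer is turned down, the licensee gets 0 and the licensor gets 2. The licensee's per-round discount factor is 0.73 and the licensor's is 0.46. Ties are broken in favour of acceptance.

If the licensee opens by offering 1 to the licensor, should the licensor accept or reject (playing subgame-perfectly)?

Work out the licensor's continuation value if the offer is rejected.
Round 5 (the licensee proposes): the licensor gets 2 if talks fail, so the licensee offers 2 and keeps 8.
Round 4 (the licensor proposes): the licensee can get 8 next round, worth 0.73 × 8 = 5.84 now, so the licensor offers 5.84, keeping 4.16.
Round 3 (the licensee proposes): the licensor can get 4.16 next round, worth 0.46 × 4.16 = 1.9136 now. The licensee offers 1.9136 and keeps 10 − 1.9136 = 8.0864.
Round 2 (the licensor proposes): the licensee can get 8.0864 next round, worth 0.73 × 8.0864 = 5.903072 now; the licensor offers that and keeps 4.096928.
So by rejecting in round 1, the licensor gets 4.096928 next round, worth 0.46 × 4.096928 = 1.88458688 now.
Offer 1 < 1.88458688, so the licensor rejects.

Reject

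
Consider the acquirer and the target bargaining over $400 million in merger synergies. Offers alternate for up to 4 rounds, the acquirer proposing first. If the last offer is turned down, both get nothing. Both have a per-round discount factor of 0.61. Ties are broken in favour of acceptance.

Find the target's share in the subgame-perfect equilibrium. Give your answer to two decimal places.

185.95

Round 4 (the target proposes): the acquirer will accept anything ≥ 0, so the target offers 0 and keeps 400.
Round 3 (the acquirer proposes): the target can get 400 next round, worth 0.61 × 400 = 244 now, so the acquirer offers 244, keeping 156.
Round 2 (the target proposes): the acquirer can get 156 next round, worth 0.61 × 156 = 95.16 now; the target offers that and keeps 304.84.
Round 1 (the acquirer proposes): the target can get 304.84 next round, worth 0.61 × 304.84 = 185.9524 now; the acquirer offers that and keeps 214.0476.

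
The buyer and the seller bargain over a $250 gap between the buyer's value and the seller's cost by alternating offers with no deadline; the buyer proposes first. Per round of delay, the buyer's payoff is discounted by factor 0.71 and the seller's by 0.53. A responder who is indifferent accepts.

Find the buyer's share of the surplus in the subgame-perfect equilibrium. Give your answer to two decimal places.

When the buyer proposes, the seller accepts any offer worth at least 0.53 times what the seller would get by proposing next round; and vice versa.
This gives x = 250 − 0.53y and y = 250 − 0.71x, where x and y are each side's share when it proposes.
Hence (1 − 0.53·0.71)x = 250(1 − 0.53), i.e. 0.6237·x = 117.5.
x ≈ 188.3919; the seller's share is 250 − x ≈ 61.6081.

188.39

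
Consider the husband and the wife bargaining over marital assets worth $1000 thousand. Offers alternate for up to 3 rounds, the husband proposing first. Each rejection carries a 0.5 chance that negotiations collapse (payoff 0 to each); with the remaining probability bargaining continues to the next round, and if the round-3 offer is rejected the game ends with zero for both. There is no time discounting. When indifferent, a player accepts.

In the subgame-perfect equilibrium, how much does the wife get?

250

Round 3 (the husband proposes): rejection yields 0 for the wife; the husband offers 0 and keeps 1000.
Round 2 (the wife proposes): rejecting gives the husband an expected 0.5 × 1000 = 500. The wife offers 500 and keeps 1000 − 500 = 500.
Round 1 (the husband proposes): rejecting gives the wife an expected 0.5 × 500 = 250, so the husband offers 250, keeping 750.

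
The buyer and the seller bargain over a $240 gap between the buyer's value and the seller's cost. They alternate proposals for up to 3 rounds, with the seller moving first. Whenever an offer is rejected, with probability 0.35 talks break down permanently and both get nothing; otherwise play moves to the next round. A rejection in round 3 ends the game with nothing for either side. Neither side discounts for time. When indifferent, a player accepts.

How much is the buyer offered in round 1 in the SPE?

By backward induction:
Round 3 (the seller proposes): rejection yields 0 for the buyer; the seller offers 0 and keeps 240.
Round 2 (the buyer proposes): rejecting gives the seller an expected 0.65 × 240 = 156. The buyer offers 156 and keeps 240 − 156 = 84.
Round 1 (the seller proposes): rejecting gives the buyer an expected 0.65 × 84 = 54.6, so the seller offers 54.6, keeping 185.4.

54.6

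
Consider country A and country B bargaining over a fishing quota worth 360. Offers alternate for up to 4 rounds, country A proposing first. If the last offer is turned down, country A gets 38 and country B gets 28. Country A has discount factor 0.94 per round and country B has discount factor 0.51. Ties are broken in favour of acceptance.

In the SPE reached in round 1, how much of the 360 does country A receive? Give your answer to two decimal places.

Round 4 (country B proposes): country A gets 38 if talks fail, so country B offers 38 and keeps 322.
Round 3 (country A proposes): country B can get 322 next round, worth 0.51 × 322 = 164.22 now, so country A offers 164.22, keeping 195.78.
Round 2 (country B proposes): country A can get 195.78 next round, worth 0.94 × 195.78 = 184.0332 now, so country B offers 184.0332, keeping 175.9668.
Round 1 (country A proposes): country B can get 175.9668 next round, worth 0.51 × 175.9668 = 89.743068 now. Country A offers 89.743068 and keeps 360 − 89.743068 = 270.256932.

270.26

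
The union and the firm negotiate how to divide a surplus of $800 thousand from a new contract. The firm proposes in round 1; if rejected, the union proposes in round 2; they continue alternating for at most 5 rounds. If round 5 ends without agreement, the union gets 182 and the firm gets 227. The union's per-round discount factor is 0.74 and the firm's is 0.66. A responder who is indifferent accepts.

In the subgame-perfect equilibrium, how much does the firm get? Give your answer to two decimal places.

Round 5 (the firm proposes): the union gets 182 if talks fail, so the firm offers 182 and keeps 618.
Round 4 (the union proposes): the firm can get 618 next round, worth 0.66 × 618 = 407.88 now, so the union offers 407.88, keeping 392.12.
Round 3 (the firm proposes): the union can get 392.12 next round, worth 0.74 × 392.12 = 290.1688 now, so the firm offers 290.1688, keeping 509.8312.
Round 2 (the union proposes): the firm can get 509.8312 next round, worth 0.66 × 509.8312 = 336.488592 now. The union offers 336.488592 and keeps 800 − 336.488592 = 463.511408.
Round 1 (the firm proposes): the union can get 463.511408 next round, worth 0.74 × 463.511408 = 342.99844192 now. The firm offers 342.99844192 and keeps 800 − 342.99844192 = 457.00155808.

457.00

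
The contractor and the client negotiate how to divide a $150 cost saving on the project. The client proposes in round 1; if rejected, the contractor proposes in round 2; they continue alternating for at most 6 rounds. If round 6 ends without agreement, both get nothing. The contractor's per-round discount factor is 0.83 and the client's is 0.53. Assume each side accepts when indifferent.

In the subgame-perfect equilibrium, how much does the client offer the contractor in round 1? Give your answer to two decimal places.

108.35

By backward induction:
Round 6 (the contractor proposes): the client will accept anything ≥ 0, so the contractor offers 0 and keeps 150.
Round 5 (the client proposes): the contractor can get 150 next round, worth 0.83 × 150 = 124.5 now; the client offers that and keeps 25.5.
Round 4 (the contractor proposes): the client can get 25.5 next round, worth 0.53 × 25.5 = 13.515 now, so the contractor offers 13.515, keeping 136.485.
Round 3 (the client proposes): the contractor can get 136.485 next round, worth 0.83 × 136.485 = 113.28255 now; the client offers that and keeps 36.71745.
Round 2 (the contractor proposes): the client can get 36.71745 next round, worth 0.53 × 36.71745 = 19.4602485 now. The contractor offers 19.4602485 and keeps 150 − 19.4602485 = 130.5397515.
Round 1 (the client proposes): the contractor can get 130.5397515 next round, worth 0.83 × 130.5397515 = 108.347993745 now. The client offers 108.347993745 and keeps 150 − 108.347993745 = 41.652006255.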